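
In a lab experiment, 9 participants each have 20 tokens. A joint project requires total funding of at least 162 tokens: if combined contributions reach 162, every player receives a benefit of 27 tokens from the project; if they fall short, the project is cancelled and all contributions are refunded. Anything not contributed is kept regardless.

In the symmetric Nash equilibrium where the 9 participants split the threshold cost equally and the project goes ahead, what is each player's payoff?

Equal share of the threshold: 162/9 = 18.
At this profile no one gains by cutting their contribution: any cut drops the total below 162, the project is cancelled, contributions are refunded, and the deviator ends with 20, which is less than 20 − 18 + 27 = 29. Contributing more than 18 just wastes the excess. So contributing exactly 18 is a best response.
Each player's payoff: 20 − 18 + 27 = 29.

29 tokens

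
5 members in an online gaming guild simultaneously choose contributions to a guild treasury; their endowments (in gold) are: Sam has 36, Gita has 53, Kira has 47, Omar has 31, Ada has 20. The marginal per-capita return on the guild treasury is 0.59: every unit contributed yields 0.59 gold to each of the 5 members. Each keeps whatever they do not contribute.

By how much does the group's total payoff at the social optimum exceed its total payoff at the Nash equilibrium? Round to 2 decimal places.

The private return per contributed unit is 0.59 < 1 for everyone, so the Nash equilibrium is zero contribution and the group total is Σ E_j = 36 + 53 + 47 + 31 + 20 = 187.
Each contributed unit returns 2.950 to the group, so the social optimum is full contribution by everyone: group total = 2.950 × 187 = 551.65.
Efficiency loss = (2.950 − 1) × 187 = 364.65.

364.65 gold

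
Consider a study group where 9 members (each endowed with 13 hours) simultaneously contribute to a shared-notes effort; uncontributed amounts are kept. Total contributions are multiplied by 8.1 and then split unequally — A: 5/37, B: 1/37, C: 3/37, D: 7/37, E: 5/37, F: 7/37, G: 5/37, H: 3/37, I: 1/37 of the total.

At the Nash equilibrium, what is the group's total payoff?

578.50 hours

Player j's private return per contributed unit is 8.1 × (j's share). Contributing is weakly dominant for j when that share is at least 1/8.1 = 0.1235, and contributing 0 is dominant otherwise.
The shares above 0.1235 belong to A, D, E, F and G, contributing 13 each; the remaining 4 contribute 0. Total contributed: 65.
The shared-notes effort pays out 8.1 × 65 = 526.50 in total (split across the unequal shares, but the aggregate is all that matters for the group sum).
The 4 free-riders keep 13 each, adding 52. Group total = 52 + 526.50 = 578.50.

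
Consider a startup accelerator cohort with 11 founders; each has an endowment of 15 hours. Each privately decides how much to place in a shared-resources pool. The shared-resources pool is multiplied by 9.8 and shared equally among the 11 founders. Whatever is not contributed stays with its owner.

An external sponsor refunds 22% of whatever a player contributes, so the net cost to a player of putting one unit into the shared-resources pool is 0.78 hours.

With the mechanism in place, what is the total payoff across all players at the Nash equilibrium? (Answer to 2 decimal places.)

The effective private return per unit is now (9.8/11) / 0.78 = 1.1422 > 1, so every player's dominant strategy flips to full contribution.
At the Nash equilibrium everyone contributes 15. Group total payoff = 11 × (15 × 0.22 + 9.8 × 15) = 1653.30.

1653.30 hours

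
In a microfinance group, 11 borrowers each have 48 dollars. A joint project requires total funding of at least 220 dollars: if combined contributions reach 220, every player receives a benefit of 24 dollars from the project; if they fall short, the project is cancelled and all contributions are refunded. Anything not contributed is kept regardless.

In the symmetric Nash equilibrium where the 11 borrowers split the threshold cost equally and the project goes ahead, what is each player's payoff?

52 dollars

Equal share of the threshold: 220/11 = 20.
At this profile no one gains by cutting their contribution: any cut drops the total below 220, the project is cancelled, contributions are refunded, and the deviator ends with 48, which is less than 48 − 20 + 24 = 52. Contributing more than 20 just wastes the excess. So contributing exactly 20 is a best response.
Each player's payoff: 48 − 20 + 24 = 52.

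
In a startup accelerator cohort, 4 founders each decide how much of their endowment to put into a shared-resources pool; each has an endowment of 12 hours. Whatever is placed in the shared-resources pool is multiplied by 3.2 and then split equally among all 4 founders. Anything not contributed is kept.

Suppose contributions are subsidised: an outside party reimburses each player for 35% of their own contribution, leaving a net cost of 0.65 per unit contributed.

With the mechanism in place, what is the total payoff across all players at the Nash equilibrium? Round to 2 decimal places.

170.40 hours

Under the mechanism each unit contributed yields (3.2/4) / 0.65 = 1.2308 back to its contributor per unit of net cost, which exceeds 1, making full contribution the dominant choice for everyone.
At the Nash equilibrium everyone contributes 12. Group total payoff = 4 × (12 × 0.35 + 3.2 × 12) = 170.40.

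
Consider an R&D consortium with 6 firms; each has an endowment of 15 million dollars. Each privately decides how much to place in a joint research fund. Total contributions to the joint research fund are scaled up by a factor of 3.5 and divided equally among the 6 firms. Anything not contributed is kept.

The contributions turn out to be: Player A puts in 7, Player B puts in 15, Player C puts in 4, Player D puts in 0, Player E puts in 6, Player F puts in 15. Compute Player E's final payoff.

36.42 million dollars

Total contributed: 7 + 15 + 4 + 0 + 6 + 15 = 47.
Each receives 3.5 × 47 / 6 = 27.42 from the joint research fund.
Player E keeps 15 − 6 = 9, so Player E's payoff is 9 + 27.42 = 36.42.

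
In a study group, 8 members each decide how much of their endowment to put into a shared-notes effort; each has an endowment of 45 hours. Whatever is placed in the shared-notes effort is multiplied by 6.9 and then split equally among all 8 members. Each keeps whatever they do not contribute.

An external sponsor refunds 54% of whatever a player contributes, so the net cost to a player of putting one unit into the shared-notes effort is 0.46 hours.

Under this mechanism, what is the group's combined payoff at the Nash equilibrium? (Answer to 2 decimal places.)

Under the mechanism each unit contributed yields (6.9/8) / 0.46 = 1.8750 back to its contributor per unit of net cost, which exceeds 1, making full contribution the dominant choice for everyone.
At the Nash equilibrium everyone contributes 45. Group total payoff = 8 × (45 × 0.54 + 6.9 × 45) = 2678.40.

2678.40 hours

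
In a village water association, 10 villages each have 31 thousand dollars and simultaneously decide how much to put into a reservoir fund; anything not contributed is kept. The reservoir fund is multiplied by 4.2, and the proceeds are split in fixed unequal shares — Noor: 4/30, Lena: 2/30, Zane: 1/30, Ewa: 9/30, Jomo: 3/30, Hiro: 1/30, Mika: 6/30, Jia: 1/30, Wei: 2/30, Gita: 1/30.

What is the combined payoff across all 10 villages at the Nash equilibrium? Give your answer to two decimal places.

409.20 thousand dollars

Player j's private return per contributed unit is 4.2 × (j's share). Contributing is weakly dominant for j when that share is at least 1/4.2 = 0.2381, and contributing 0 is dominant otherwise.
The only share above 0.2381 is Ewa's 9/30, contributing 31; the remaining 9 contribute 0. Total contributed: 31.
The reservoir fund pays out 4.2 × 31 = 130.20 in total (split across the unequal shares, but the aggregate is all that matters for the group sum).
The 9 free-riders keep 31 each, adding 279. Group total = 279 + 130.20 = 409.20.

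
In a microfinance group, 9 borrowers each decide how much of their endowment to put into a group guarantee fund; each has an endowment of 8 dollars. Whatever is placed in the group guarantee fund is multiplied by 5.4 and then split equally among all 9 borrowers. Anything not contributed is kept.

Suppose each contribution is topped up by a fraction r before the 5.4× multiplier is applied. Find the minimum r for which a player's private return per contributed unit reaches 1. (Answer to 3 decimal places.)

0.667

With matching at rate r, one contributed unit becomes (1 + r) in the group guarantee fund and returns 5.4 × (1 + r) / 9 to the contributor.
Setting this equal to 1: 1 + r = 9/5.4 = 1.6667.
So the minimum matching rate is r = 1.6667 − 1 = 0.667.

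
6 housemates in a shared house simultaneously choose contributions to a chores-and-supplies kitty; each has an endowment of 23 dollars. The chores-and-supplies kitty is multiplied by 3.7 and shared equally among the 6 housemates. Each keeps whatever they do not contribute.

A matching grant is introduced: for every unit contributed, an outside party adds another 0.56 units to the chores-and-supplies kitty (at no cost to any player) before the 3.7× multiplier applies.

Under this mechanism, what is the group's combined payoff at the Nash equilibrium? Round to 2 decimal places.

138.00 dollars

With the mechanism, a contributed unit returns 3.7 × 1.56 / 6 = 0.9620 per unit of net cost — still below 1 — so contributing 0 remains dominant for every player.
At the Nash equilibrium no one contributes; group total payoff = 6 × 23 = 138.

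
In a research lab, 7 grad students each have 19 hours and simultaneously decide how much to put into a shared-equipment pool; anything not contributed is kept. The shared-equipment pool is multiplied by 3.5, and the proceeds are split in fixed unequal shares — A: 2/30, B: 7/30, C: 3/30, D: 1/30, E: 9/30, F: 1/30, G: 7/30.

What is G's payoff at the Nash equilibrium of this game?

34.52 hours

Each unit j contributes comes back to j as 3.5 × (j's share), so j prefers to contribute only if that share exceeds 1/3.5 = 0.2857; otherwise keeping the unit dominates.
The only share above 0.2857 is E's 9/30, contributing 19; the remaining 6 contribute 0. Total contributed: 19.
G keeps 19 and receives 3.5 × 19 × 7/30 = 15.52 from the shared-equipment pool, for a payoff of 34.52.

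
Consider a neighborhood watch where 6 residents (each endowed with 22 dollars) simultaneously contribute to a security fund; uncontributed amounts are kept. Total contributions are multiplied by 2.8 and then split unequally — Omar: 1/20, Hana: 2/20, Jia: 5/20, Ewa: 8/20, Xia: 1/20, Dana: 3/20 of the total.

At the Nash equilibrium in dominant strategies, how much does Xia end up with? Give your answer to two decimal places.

For player j, contributing a unit is worthwhile iff 2.8 × (j's share) ≥ 1, i.e. iff j's share is at least 0.3571.
Ewa alone (share 8/20) is above the threshold, contributing 22; the remaining 5 contribute 0. Total contributed: 22.
Xia keeps 22 and receives 2.8 × 22 × 1/20 = 3.08 from the security fund, for a payoff of 25.08.

25.08 dollars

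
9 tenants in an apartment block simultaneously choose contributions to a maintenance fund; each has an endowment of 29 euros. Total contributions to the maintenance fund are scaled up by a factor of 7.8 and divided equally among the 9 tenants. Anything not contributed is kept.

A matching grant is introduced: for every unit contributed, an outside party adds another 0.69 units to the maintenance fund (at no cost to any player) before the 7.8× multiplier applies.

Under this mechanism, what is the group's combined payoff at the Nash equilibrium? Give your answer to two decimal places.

3440.50 euros

The effective private return per unit is now 7.8 × 1.69 / 9 = 1.4647 > 1, so every player's dominant strategy flips to full contribution.
So the Nash equilibrium is full contribution by all 9; the group earns 7.8 × 1.69 × 261 = 3440.50.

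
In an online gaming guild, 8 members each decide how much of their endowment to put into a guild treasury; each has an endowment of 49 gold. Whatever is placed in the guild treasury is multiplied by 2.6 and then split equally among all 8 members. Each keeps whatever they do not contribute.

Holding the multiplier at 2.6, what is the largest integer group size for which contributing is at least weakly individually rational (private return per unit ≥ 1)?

2

Private return per unit is 2.6/(group size), which is ≥ 1 whenever the group size is ≤ 2.6.
The largest such integer is 2.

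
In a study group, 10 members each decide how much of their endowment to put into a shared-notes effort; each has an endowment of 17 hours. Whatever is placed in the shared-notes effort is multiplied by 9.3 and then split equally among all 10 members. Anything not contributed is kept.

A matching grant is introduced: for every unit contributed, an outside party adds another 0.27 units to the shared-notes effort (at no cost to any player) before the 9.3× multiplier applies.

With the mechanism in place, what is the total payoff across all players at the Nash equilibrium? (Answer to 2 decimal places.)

2007.87 hours

With the mechanism, a contributed unit returns 9.3 × 1.27 / 10 = 1.1811 per unit of net cost to the contributor — now above 1 — so contributing fully is weakly dominant for every player.
At the Nash equilibrium everyone contributes 17. Group total payoff = 9.3 × 1.27 × 170 = 2007.87.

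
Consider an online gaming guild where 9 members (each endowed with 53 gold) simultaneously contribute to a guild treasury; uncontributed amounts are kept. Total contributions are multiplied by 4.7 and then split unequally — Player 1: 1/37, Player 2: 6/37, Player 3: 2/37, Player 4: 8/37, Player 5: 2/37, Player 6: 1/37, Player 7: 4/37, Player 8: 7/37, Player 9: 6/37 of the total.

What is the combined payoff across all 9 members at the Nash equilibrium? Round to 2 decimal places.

Each unit j contributes comes back to j as 4.7 × (j's share), so j prefers to contribute only if that share exceeds 1/4.7 = 0.2128; otherwise keeping the unit dominates.
Only Player 4 (8/37) clears that bar, contributing 53; the remaining 8 contribute 0. Total contributed: 53.
The guild treasury pays out 4.7 × 53 = 249.10 in total (split across the unequal shares, but the aggregate is all that matters for the group sum).
The 8 free-riders keep 53 each, adding 424. Group total = 424 + 249.10 = 673.10.

673.10 gold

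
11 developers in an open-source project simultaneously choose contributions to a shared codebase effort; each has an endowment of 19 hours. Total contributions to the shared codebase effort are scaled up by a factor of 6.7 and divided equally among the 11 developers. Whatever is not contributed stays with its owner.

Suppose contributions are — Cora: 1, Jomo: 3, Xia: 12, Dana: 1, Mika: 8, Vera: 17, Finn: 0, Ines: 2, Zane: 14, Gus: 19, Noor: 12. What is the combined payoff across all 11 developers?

716.30 hours

Total contributed: 1 + 3 + 12 + 1 + 8 + 17 + 0 + 2 + 14 + 19 + 12 = 89; total kept: 11 × 19 − 89 = 120.
The shared codebase effort pays out 6.7 × 89 = 596.30 in aggregate.
Group total = 120 + 596.30 = 716.30.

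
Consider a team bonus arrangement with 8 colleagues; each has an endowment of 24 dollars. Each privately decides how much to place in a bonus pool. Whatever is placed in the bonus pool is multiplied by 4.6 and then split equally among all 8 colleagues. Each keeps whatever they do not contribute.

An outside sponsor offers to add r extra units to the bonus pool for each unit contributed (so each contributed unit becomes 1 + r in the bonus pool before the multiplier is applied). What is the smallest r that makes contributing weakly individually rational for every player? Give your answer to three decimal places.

0.739

With matching at rate r, one contributed unit becomes (1 + r) in the bonus pool and returns 4.6 × (1 + r) / 8 to the contributor.
Setting this equal to 1: 1 + r = 8/4.6 = 1.7391.
So the minimum matching rate is r = 1.7391 − 1 = 0.739.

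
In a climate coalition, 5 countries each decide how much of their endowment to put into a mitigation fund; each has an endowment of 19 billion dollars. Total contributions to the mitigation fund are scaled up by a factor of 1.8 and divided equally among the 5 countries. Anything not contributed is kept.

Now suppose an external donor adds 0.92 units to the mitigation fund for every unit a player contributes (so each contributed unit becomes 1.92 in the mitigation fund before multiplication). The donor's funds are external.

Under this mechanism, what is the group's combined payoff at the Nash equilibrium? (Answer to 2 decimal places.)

95.00 billion dollars

With the mechanism, a contributed unit returns 1.8 × 1.92 / 5 = 0.6912 per unit of net cost — still below 1 — so contributing 0 remains dominant for every player.
At the Nash equilibrium no one contributes; group total payoff = 5 × 19 = 95.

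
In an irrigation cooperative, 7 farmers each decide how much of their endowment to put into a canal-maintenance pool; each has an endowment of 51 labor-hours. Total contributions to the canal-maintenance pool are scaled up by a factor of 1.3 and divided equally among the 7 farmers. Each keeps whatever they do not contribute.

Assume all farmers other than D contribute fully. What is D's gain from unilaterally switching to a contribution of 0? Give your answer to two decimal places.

41.53 labor-hours

Switching from a contribution of 51 to 0 lets D keep an extra 51 labor-hours, but lowers the canal-maintenance pool by 51, which costs D their own share of that drop: 1.3/7 × 51 = 9.47.
Net gain = 51 − 9.47 = 41.53. The private return per contributed unit (0.1857) is below 1, so free-riding is indeed the best response regardless of what the others do.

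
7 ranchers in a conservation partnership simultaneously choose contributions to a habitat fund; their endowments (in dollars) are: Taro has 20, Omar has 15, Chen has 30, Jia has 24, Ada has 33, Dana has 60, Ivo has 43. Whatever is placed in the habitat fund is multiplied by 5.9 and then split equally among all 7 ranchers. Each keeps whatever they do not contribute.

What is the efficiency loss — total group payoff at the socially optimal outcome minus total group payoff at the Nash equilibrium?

The private return per contributed unit is 5.9/7 = 0.8429 < 1 for every player regardless of endowment, so the Nash equilibrium is zero contribution and the group total is Σ E_j = 20 + 15 + 30 + 24 + 33 + 60 + 43 = 225.
Each contributed unit returns 5.900 to the group, so the social optimum is full contribution by everyone: group total = 5.900 × 225 = 1327.50.
Efficiency loss = (5.900 − 1) × 225 = 1102.50.

1102.50 dollars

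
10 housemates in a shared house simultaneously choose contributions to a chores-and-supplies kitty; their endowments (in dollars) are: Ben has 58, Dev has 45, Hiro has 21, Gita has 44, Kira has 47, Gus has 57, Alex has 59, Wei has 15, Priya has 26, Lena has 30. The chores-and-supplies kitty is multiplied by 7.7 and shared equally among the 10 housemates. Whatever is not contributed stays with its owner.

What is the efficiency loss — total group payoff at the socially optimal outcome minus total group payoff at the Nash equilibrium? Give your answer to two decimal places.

The private return per contributed unit is 7.7/10 = 0.7700 < 1 for every player regardless of endowment, so the Nash equilibrium is zero contribution and the group total is Σ E_j = 58 + 45 + 21 + 44 + 47 + 57 + 59 + 15 + 26 + 30 = 402.
Each contributed unit returns 7.700 to the group, so the social optimum is full contribution by everyone: group total = 7.700 × 402 = 3095.40.
Efficiency loss = (7.700 − 1) × 402 = 2693.40.

2693.40 dollars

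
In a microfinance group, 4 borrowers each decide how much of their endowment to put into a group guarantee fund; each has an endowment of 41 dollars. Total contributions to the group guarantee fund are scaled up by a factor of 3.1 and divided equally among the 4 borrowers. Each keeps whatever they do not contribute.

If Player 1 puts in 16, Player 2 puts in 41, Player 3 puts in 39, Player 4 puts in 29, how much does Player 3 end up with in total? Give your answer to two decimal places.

Total contributed: 16 + 41 + 39 + 29 = 125.
Each receives 3.1 × 125 / 4 = 96.88 from the group guarantee fund.
Player 3 keeps 41 − 39 = 2, so Player 3's payoff is 2 + 96.88 = 98.88.

98.88 dollars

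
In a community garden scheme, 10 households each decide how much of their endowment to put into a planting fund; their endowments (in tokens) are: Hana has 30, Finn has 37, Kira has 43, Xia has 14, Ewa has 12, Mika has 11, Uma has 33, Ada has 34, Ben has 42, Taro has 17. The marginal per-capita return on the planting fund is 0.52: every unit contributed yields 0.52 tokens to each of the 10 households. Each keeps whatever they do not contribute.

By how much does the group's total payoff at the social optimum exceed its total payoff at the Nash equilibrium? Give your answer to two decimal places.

The private return per contributed unit is 0.52 < 1 for everyone, so the Nash equilibrium is zero contribution and the group total is Σ E_j = 30 + 37 + 43 + 14 + 12 + 11 + 33 + 34 + 42 + 17 = 273.
Each contributed unit returns 5.200 to the group, so the social optimum is full contribution by everyone: group total = 5.200 × 273 = 1419.60.
Efficiency loss = (5.200 − 1) × 273 = 1146.60.

1146.60 tokens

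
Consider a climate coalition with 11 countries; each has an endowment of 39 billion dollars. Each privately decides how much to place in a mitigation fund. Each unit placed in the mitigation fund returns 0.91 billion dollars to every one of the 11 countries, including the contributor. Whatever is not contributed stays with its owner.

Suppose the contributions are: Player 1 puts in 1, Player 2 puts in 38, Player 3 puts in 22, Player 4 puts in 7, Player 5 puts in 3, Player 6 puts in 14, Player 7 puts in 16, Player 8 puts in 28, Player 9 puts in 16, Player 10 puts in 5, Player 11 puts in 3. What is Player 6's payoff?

164.23 billion dollars

Total contributed: 1 + 38 + 22 + 7 + 3 + 14 + 16 + 28 + 16 + 5 + 3 = 153.
Each receives 0.91 × 153 = 139.23 from the mitigation fund.
Player 6 keeps 39 − 14 = 25, so Player 6's payoff is 25 + 139.23 = 164.23.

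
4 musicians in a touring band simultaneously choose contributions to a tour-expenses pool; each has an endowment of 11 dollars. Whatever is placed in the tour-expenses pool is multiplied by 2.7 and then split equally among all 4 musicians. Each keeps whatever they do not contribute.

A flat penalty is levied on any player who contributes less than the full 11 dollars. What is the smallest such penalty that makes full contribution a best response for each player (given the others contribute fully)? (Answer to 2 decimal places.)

Given the others contribute fully, the best deviation is to contribute 0 (any partial contribution still incurs the fine and gives up units whose private return 0.6750 is below 1).
Deviating from 11 to 0 saves 11 dollars but forfeits the deviator's share of the drop in the tour-expenses pool: 2.7/4 × 11 = 7.42.
So the deviation gain is 11 − 7.42 = 3.58, and the fine must be at least 3.58 dollars to wipe it out.

3.58 dollars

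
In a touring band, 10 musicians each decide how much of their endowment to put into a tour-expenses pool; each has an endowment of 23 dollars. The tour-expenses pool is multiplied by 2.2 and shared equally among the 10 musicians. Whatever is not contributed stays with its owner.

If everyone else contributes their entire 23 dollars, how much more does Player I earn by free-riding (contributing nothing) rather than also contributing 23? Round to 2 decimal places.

Switching from a contribution of 23 to 0 lets Player I keep an extra 23 dollars, but lowers the tour-expenses pool by 23, which costs Player I their own share of that drop: 2.2/10 × 23 = 5.06.
Net gain = 23 − 5.06 = 17.94. The private return per contributed unit (0.2200) is below 1, so free-riding is indeed the best response regardless of what the others do.

17.94 dollars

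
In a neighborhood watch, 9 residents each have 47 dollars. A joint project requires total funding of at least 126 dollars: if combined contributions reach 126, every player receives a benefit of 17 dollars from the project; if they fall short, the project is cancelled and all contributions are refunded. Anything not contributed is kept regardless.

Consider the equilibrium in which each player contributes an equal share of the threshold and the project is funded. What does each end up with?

50 dollars

Equal share of the threshold: 126/9 = 14.
At this profile no one gains by cutting their contribution: any cut drops the total below 126, the project is cancelled, contributions are refunded, and the deviator ends with 47, which is less than 47 − 14 + 17 = 50. Contributing more than 14 just wastes the excess. So contributing exactly 14 is a best response.
Each player's payoff: 47 − 14 + 17 = 50.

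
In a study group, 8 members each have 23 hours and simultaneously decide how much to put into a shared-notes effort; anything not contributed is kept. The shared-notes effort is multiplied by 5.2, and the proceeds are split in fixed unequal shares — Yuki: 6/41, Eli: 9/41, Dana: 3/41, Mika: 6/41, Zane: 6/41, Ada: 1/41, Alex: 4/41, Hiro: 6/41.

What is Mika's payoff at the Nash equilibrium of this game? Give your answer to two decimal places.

Player j's private return per contributed unit is 5.2 × (j's share). Contributing is weakly dominant for j when that share is at least 1/5.2 = 0.1923, and contributing 0 is dominant otherwise.
Only Eli (9/41) clears that bar, contributing 23; the remaining 7 contribute 0. Total contributed: 23.
Mika keeps 23 and receives 5.2 × 23 × 6/41 = 17.50 from the shared-notes effort, for a payoff of 40.50.

40.50 hours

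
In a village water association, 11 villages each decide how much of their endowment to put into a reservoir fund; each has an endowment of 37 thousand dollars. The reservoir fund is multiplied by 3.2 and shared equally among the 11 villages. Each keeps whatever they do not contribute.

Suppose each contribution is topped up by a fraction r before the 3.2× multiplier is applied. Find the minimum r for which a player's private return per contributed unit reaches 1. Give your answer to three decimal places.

2.438

With matching at rate r, one contributed unit becomes (1 + r) in the reservoir fund and returns 3.2 × (1 + r) / 11 to the contributor.
Setting this equal to 1: 1 + r = 11/3.2 = 3.4375.
So the minimum matching rate is r = 3.4375 − 1 = 2.438.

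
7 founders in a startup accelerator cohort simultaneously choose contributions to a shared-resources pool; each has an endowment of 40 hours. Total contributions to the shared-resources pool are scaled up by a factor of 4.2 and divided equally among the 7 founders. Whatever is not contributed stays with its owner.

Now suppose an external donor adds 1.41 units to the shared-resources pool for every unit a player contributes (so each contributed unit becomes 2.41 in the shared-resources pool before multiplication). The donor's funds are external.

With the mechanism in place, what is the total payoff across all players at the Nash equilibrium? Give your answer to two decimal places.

Under the mechanism each unit contributed yields 4.2 × 2.41 / 7 = 1.4460 back to its contributor per unit of net cost, which exceeds 1, making full contribution the dominant choice for everyone.
So the Nash equilibrium is full contribution by all 7; the group earns 4.2 × 2.41 × 280 = 2834.16.

2834.16 hours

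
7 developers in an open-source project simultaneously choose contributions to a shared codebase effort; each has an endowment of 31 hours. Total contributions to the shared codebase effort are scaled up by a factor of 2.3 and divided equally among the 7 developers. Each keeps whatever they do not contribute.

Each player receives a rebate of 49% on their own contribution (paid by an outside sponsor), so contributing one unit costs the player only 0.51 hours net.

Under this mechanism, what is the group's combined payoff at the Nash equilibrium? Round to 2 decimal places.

Even with the mechanism, each unit contributed returns only (2.3/7) / 0.51 = 0.6443 per unit of net cost, so contributing nothing is still dominant.
At the Nash equilibrium no one contributes; group total payoff = 7 × 31 = 217.

217.00 hours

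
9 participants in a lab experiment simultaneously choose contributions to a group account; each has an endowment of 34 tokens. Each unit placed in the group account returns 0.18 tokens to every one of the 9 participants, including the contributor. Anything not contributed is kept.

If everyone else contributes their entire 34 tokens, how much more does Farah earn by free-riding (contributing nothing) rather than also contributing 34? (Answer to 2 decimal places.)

27.88 tokens

Switching from a contribution of 34 to 0 lets Farah keep an extra 34 tokens, but lowers the group account by 34, which costs Farah their own share of that drop: 0.18 × 34 = 6.12.
Net gain = 34 − 6.12 = 27.88. The private return per contributed unit (0.18) is below 1, so free-riding is indeed the best response regardless of what the others do.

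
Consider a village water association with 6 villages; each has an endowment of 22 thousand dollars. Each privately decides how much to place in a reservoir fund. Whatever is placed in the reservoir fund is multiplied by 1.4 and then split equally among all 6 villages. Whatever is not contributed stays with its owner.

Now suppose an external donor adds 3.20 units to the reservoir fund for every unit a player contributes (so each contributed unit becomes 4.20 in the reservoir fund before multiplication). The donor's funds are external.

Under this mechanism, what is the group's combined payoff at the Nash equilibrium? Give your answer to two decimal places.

132.00 thousand dollars

Even with the mechanism, each unit contributed returns only 1.4 × 4.20 / 6 = 0.9800 per unit of net cost, so contributing nothing is still dominant.
Everyone keeps their endowment and the group total is 6 × 22 = 132.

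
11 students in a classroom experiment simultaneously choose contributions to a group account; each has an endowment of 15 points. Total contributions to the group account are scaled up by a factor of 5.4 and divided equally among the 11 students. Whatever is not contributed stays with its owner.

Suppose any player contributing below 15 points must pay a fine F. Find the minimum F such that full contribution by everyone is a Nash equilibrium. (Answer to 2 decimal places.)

7.64 points

Given the others contribute fully, the best deviation is to contribute 0 (any partial contribution still incurs the fine and gives up units whose private return 0.4909 is below 1).
Deviating from 15 to 0 saves 15 points but forfeits the deviator's share of the drop in the group account: 5.4/11 × 15 = 7.36.
So the deviation gain is 15 − 7.36 = 7.64, and the fine must be at least 7.64 points to wipe it out.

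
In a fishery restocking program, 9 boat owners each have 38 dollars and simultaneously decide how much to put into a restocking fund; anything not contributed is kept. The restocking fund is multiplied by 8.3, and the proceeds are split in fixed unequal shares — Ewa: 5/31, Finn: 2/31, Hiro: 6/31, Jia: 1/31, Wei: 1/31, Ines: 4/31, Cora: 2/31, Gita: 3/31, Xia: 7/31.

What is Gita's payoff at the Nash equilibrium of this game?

160.09 dollars

Each unit j contributes comes back to j as 8.3 × (j's share), so j prefers to contribute only if that share exceeds 1/8.3 = 0.1205; otherwise keeping the unit dominates.
Ewa, Hiro, Ines and Xia clear that bar, contributing 38 each; the remaining 5 contribute 0. Total contributed: 152.
Gita keeps 38 and receives 8.3 × 152 × 3/31 = 122.09 from the restocking fund, for a payoff of 160.09.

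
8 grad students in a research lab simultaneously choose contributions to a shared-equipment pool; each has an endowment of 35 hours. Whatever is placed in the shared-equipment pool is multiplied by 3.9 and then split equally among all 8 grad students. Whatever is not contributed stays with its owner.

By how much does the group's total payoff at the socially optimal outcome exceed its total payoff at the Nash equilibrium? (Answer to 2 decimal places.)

812.00 hours

Each contributed unit returns 3.9/8 = 0.4875 to its contributor — below 1 — so contributing 0 is dominant for every player. At the Nash equilibrium everyone keeps their 35, and the group total is 8 × 35 = 280.
Each contributed unit returns 3.900 to the group as a whole (0.4875 to each of 8 players), which exceeds 1, so the social optimum is full contribution: group total = 3.900 × 280 = 1092.00.
Efficiency loss = 1092.00 − 280 = 812.00.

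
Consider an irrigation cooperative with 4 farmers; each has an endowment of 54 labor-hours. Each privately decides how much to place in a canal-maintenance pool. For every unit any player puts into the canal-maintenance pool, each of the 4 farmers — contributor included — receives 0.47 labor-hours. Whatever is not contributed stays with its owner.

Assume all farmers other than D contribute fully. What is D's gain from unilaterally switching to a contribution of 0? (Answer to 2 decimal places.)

28.62 labor-hours

Switching from a contribution of 54 to 0 lets D keep an extra 54 labor-hours, but lowers the canal-maintenance pool by 54, which costs D their own share of that drop: 0.47 × 54 = 25.38.
Net gain = 54 − 25.38 = 28.62. The private return per contributed unit (0.47) is below 1, so free-riding is indeed the best response regardless of what the others do.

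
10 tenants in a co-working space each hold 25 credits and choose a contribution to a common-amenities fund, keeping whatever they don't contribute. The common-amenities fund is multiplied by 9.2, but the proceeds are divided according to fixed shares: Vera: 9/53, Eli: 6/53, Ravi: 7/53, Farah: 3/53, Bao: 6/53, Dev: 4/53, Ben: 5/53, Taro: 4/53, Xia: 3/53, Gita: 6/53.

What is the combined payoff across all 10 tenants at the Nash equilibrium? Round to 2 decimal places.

For player j, contributing a unit is worthwhile iff 9.2 × (j's share) ≥ 1, i.e. iff j's share is at least 0.1087.
Vera, Eli, Ravi, Bao and Gita clear that bar, contributing 25 each; the remaining 5 contribute 0. Total contributed: 125.
The common-amenities fund pays out 9.2 × 125 = 1150.00 in total (split across the unequal shares, but the aggregate is all that matters for the group sum).
The 5 free-riders keep 25 each, adding 125. Group total = 125 + 1150.00 = 1275.00.

1275.00 credits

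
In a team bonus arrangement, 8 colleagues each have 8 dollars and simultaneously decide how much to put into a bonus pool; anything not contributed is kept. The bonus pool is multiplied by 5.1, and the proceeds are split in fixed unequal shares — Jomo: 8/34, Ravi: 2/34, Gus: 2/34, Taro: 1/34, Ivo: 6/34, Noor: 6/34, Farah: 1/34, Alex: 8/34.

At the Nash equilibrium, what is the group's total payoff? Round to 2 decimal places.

For player j, contributing a unit is worthwhile iff 5.1 × (j's share) ≥ 1, i.e. iff j's share is at least 0.1961.
The shares above 0.1961 belong to Jomo and Alex, contributing 8 each; the remaining 6 contribute 0. Total contributed: 16.
The bonus pool pays out 5.1 × 16 = 81.60 in total (split across the unequal shares, but the aggregate is all that matters for the group sum).
The 6 free-riders keep 8 each, adding 48. Group total = 48 + 81.60 = 129.60.

129.60 dollars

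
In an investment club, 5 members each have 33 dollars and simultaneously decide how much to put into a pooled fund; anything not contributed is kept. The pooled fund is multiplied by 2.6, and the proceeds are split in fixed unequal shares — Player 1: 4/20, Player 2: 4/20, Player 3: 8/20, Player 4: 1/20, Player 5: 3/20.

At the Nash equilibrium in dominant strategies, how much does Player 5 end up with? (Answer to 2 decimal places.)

45.87 dollars

A player with share s gets back 2.6·s per unit contributed, so full contribution is dominant for anyone with s > 1/2.6 = 0.3846 and zero contribution is dominant for anyone below.
The only share above 0.3846 is Player 3's 8/20, contributing 33; the remaining 4 contribute 0. Total contributed: 33.
Player 5 keeps 33 and receives 2.6 × 33 × 3/20 = 12.87 from the pooled fund, for a payoff of 45.87.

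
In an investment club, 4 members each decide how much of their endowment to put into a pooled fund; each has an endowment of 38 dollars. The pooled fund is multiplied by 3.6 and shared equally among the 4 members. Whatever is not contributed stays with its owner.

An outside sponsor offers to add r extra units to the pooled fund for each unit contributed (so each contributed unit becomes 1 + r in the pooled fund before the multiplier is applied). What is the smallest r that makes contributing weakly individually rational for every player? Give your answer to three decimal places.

0.111

With matching at rate r, one contributed unit becomes (1 + r) in the pooled fund and returns 3.6 × (1 + r) / 4 to the contributor.
Setting this equal to 1: 1 + r = 4/3.6 = 1.1111.
So the minimum matching rate is r = 1.1111 − 1 = 0.111.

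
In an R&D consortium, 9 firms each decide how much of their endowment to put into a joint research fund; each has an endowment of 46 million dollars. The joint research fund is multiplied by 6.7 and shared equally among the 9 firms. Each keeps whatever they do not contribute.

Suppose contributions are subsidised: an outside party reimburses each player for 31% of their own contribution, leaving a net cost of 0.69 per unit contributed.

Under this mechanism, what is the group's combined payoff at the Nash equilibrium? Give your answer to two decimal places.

Under the mechanism each unit contributed yields (6.7/9) / 0.69 = 1.0789 back to its contributor per unit of net cost, which exceeds 1, making full contribution the dominant choice for everyone.
At the Nash equilibrium everyone contributes 46. Group total payoff = 9 × (46 × 0.31 + 6.7 × 46) = 2902.14.

2902.14 million dollars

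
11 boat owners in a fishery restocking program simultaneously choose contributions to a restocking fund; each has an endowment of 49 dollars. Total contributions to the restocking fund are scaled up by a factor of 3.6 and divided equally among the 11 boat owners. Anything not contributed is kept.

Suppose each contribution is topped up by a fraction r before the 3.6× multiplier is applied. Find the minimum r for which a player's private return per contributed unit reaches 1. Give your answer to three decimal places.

2.056

With matching at rate r, one contributed unit becomes (1 + r) in the restocking fund and returns 3.6 × (1 + r) / 11 to the contributor.
Setting this equal to 1: 1 + r = 11/3.6 = 3.0556.
So the minimum matching rate is r = 3.0556 − 1 = 2.056.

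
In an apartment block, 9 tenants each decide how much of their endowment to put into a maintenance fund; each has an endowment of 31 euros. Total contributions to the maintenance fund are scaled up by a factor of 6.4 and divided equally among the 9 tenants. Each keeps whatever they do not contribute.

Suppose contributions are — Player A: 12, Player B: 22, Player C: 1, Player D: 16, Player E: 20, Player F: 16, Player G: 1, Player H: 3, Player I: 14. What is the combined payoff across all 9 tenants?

Total contributed: 12 + 22 + 1 + 16 + 20 + 16 + 1 + 3 + 14 = 105; total kept: 9 × 31 − 105 = 174.
The maintenance fund pays out 6.4 × 105 = 672.00 in aggregate.
Group total = 174 + 672.00 = 846.00.

846.00 euros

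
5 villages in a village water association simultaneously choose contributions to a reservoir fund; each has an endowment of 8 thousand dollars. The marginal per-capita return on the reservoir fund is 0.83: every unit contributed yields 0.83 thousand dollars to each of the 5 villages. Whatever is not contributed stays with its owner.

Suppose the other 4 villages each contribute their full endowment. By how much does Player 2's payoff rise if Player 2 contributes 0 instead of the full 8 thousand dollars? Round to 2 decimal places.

1.36 thousand dollars

Switching from a contribution of 8 to 0 lets Player 2 keep an extra 8 thousand dollars, but lowers the reservoir fund by 8, which costs Player 2 their own share of that drop: 0.83 × 8 = 6.64.
Net gain = 8 − 6.64 = 1.36. The private return per contributed unit (0.83) is below 1, so free-riding is indeed the best response regardless of what the others do.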